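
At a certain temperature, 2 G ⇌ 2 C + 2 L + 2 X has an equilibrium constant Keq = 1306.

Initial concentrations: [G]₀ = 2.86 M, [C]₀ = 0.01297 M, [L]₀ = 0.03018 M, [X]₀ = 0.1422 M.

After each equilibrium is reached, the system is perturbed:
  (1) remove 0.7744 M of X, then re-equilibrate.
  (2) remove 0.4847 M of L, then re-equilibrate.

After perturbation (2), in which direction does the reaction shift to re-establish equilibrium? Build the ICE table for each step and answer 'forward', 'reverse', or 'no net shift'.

Q₀ = 3.7878e-10 vs Keq = 1306 ⇒ Q<K, forward
Step 1:
                  G         C         L         X
  I            2.86   0.01297   0.03018    0.1422
  C          -2.431     2.431     2.431     2.431
  E          0.4285     2.444     2.462     2.574
  solve Keq expr → x = 1.216; check Q = 1306
Then remove 0.7744 M of X.
Step 2:
                  G         C         L         X
  I          0.4285     2.444     2.462     1.799
  C        -0.09031   0.09031   0.09031   0.09031
  E          0.3382     2.535     2.552      1.89
  solve Keq expr → x = 0.04516; check Q = 1306
Then remove 0.4847 M of L.
Step 3:
                  G         C         L         X
  I          0.3382     2.535     2.067      1.89
  C        -0.04608   0.04608   0.04608   0.04608
  E          0.2921     2.581     2.113     1.936
  solve Keq expr → x = 0.02304; check Q = 1306

Direction: forward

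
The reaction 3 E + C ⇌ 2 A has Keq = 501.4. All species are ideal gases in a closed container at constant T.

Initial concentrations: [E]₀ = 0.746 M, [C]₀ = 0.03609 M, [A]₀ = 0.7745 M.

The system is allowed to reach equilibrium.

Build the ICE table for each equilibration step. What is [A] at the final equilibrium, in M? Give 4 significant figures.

Q₀ = 40.03 vs Keq = 501.4 ⇒ Q<K, forward
Step 1:
                   E          C          A
  init         0.746    0.03609     0.7745
  Δ         -0.09321   -0.03107    0.06214
  eq          0.6528   0.005019     0.8366
  solve Keq expr → x = 0.03107; check Q = 501.4

[A]_eq = 0.8366 M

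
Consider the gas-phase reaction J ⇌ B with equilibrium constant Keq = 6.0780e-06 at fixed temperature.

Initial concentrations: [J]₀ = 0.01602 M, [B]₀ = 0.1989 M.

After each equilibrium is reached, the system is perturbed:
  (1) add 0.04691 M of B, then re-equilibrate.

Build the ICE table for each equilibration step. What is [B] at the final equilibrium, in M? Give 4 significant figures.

[B]_eq = 1.5914e-06 M

Q₀ = 12.42 vs Keq = 6.0780e-06 ⇒ Q>K, reverse
Step 1:
                   J          B
  I          0.01602     0.1989
  C           0.1989    -0.1989
  E           0.2149 1.3063e-06
  solve Keq expr → x = -0.1989; check Q = 6.0780e-06
Then add 0.04691 M of B.
Step 2:
                   J          B
  I           0.2149    0.04691
  C          0.04691   -0.04691
  E           0.2618 1.5914e-06
  solve Keq expr → x = -0.04691; check Q = 6.0780e-06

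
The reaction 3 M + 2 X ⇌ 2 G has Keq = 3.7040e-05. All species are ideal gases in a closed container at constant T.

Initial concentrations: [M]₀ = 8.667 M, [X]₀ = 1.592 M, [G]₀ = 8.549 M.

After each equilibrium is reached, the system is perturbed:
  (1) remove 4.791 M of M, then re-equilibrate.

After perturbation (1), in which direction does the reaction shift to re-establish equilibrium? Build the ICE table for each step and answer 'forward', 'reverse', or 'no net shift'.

Q₀ = 0.04429 vs Keq = 3.7040e-05 ⇒ Q>K, reverse
Step 1:
                    M           X           G
  init          8.667       1.592       8.549
  Δ             8.288       5.525      -5.525
  eq            16.95       7.117       3.024
  solve Keq expr → x = -2.763; check Q = 3.7040e-05
Then remove 4.791 M of M.
Step 2:
                    M           X           G
  init          12.16       7.117       3.024
  Δ             1.085       0.723      -0.723
  eq            13.25        7.84       2.301
  solve Keq expr → x = -0.3615; check Q = 3.7040e-05

Direction: reverse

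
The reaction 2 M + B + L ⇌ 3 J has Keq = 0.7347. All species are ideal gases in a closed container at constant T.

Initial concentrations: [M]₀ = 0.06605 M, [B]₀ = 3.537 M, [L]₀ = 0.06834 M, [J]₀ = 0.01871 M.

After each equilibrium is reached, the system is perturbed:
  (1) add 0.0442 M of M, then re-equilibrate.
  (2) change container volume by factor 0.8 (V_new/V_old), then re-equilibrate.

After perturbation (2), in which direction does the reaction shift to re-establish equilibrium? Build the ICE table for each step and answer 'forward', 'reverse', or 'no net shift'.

Direction: forward

Q₀ = 0.006211 vs Keq = 0.7347 ⇒ Q<K, forward
Step 1:
                   M          B          L          J
  init       0.06605      3.537    0.06834    0.01871
  Δ         -0.02731   -0.01365   -0.01365    0.04096
  eq         0.03874      3.523    0.05469    0.05967
  solve Keq expr → x = 0.01365; check Q = 0.7347
Then add 0.0442 M of M.
Step 2:
                   M          B          L          J
  init       0.08294      3.523    0.05469    0.05967
  Δ         -0.01515  -0.007574  -0.007574    0.02272
  eq          0.0678      3.516    0.04711    0.08239
  solve Keq expr → x = 0.007574; check Q = 0.7347
Then change container volume by factor 0.8 (V_new/V_old).
Step 3:
                   M          B          L          J
  init       0.08474      4.395    0.05889      0.103
  Δ        -0.002955  -0.001478  -0.001478   0.004433
  eq         0.08179      4.393    0.05741     0.1074
  solve Keq expr → x = 0.001478; check Q = 0.7347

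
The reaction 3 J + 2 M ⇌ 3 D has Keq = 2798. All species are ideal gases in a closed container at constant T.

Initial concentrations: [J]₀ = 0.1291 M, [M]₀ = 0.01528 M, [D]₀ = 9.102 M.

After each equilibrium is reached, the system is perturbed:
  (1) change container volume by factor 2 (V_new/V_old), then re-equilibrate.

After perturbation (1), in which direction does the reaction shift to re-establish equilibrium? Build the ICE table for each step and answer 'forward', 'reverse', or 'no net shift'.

Direction: reverse

Q₀ = 1.5010e+09 vs Keq = 2798 ⇒ Q>K, reverse
Step 1:
                    J           M           D
  Initial      0.1291     0.01528       9.102
  Change       0.7729      0.5152     -0.7729
  Equil         0.902      0.5305       8.329
  solve Keq expr → x = -0.2576; check Q = 2798
Then change container volume by factor 2 (V_new/V_old).
Step 2:
                    J           M           D
  Initial       0.451      0.2653       4.165
  Change       0.1265     0.08432     -0.1265
  Equil        0.5775      0.3496       4.038
  solve Keq expr → x = -0.04216; check Q = 2798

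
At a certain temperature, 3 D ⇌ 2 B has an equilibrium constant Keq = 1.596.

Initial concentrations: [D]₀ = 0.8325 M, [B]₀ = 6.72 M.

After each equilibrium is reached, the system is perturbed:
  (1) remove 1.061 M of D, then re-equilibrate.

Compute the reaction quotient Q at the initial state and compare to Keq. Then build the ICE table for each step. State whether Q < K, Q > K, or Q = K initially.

Q₀ = 78.27 vs Keq = 1.596 ⇒ Q>K, reverse
Step 1:
                   D          B
  Initial     0.8325       6.72
  Change       1.833     -1.222
  Equil        2.666      5.498
  solve Keq expr → x = -0.611; check Q = 1.596
Then remove 1.061 M of D.
Step 2:
                   D          B
  Initial      1.605      5.498
  Change      0.8701      -0.58
  Equil        2.475      4.918
  solve Keq expr → x = -0.29; check Q = 1.596

Q₀ = 78.27; Q > K (proceeds reverse)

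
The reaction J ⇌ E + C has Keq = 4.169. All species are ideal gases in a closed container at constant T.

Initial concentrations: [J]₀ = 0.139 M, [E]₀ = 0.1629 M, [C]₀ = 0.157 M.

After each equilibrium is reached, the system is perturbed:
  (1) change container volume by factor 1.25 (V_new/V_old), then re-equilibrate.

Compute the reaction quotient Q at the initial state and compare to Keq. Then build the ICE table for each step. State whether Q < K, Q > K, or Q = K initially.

Q₀ = 0.184 vs Keq = 4.169 ⇒ Q<K, forward
Step 1:
                   J          E          C
  Initial      0.139     0.1629      0.157
  Change     -0.1202     0.1202     0.1202
  Equil      0.01882     0.2831     0.2772
  solve Keq expr → x = 0.1202; check Q = 4.169
Then change container volume by factor 1.25 (V_new/V_old).
Step 2:
                   J          E          C
  Initial    0.01506     0.2265     0.2217
  Change   -0.002717   0.002717   0.002717
  Equil      0.01234     0.2292     0.2245
  solve Keq expr → x = 0.002717; check Q = 4.169

Q₀ = 0.184; Q < K (proceeds forward)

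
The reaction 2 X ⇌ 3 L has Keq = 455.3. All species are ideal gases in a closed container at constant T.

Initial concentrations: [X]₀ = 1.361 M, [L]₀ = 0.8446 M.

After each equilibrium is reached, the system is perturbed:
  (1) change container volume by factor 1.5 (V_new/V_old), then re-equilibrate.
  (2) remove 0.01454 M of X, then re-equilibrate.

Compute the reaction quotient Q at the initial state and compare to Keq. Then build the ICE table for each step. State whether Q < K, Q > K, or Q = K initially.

Q₀ = 0.3253; Q < K (proceeds forward)

Q₀ = 0.3253 vs Keq = 455.3 ⇒ Q<K, forward
Step 1:
                    X           L
  I             1.361      0.8446
  C            -1.165       1.748
  E            0.1956       2.593
  solve Keq expr → x = 0.5827; check Q = 455.3
Then change container volume by factor 1.5 (V_new/V_old).
Step 2:
                    X           L
  I            0.1304       1.728
  C          -0.02101     0.03151
  E            0.1094        1.76
  solve Keq expr → x = 0.0105; check Q = 455.3
Then remove 0.01454 M of X.
Step 3:
                    X           L
  I           0.09488        1.76
  C           0.01276    -0.01914
  E            0.1076       1.741
  solve Keq expr → x = -0.00638; check Q = 455.3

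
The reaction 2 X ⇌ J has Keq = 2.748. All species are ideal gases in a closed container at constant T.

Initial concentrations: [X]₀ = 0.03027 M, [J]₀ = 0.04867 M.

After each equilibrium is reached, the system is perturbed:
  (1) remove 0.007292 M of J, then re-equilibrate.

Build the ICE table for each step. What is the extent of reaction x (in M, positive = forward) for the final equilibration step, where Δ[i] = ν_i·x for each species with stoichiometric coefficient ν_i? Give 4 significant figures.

Q₀ = 53.12 vs Keq = 2.748 ⇒ Q>K, reverse
Step 1:
                  X         J
  I         0.03027   0.04867
  C         0.05622  -0.02811
  E         0.08649   0.02056
  solve Keq expr → x = -0.02811; check Q = 2.748
Then remove 0.007292 M of J.
Step 2:
                  X         J
  I         0.08649   0.01327
  C       -0.007641   0.00382
  E         0.07885   0.01709
  solve Keq expr → x = 0.00382; check Q = 2.748

x = 0.00382 M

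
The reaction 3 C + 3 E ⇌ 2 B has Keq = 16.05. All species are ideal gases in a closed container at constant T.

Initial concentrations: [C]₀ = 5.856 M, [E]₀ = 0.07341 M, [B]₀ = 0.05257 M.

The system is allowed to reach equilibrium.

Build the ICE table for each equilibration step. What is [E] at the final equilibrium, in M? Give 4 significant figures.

Q₀ = 0.03479 vs Keq = 16.05 ⇒ Q<K, forward
Step 1:
                  C         E         B
  init        5.856   0.07341   0.05257
  Δ        -0.05945  -0.05945   0.03963
  eq          5.797   0.01396    0.0922
  solve Keq expr → x = 0.01982; check Q = 16.05

[E]_eq = 0.01396 M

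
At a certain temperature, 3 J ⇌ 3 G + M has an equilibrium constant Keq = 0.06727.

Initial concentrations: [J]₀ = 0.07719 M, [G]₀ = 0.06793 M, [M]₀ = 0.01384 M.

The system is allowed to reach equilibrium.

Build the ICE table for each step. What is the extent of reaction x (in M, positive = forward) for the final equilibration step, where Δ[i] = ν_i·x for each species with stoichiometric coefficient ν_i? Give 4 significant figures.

x = 0.006334 M

Q₀ = 0.009433 vs Keq = 0.06727 ⇒ Q<K, forward
Step 1:
                    J           G           M
  init        0.07719     0.06793     0.01384
  Δ            -0.019       0.019    0.006334
  eq          0.05819     0.08693     0.02017
  solve Keq expr → x = 0.006334; check Q = 0.06727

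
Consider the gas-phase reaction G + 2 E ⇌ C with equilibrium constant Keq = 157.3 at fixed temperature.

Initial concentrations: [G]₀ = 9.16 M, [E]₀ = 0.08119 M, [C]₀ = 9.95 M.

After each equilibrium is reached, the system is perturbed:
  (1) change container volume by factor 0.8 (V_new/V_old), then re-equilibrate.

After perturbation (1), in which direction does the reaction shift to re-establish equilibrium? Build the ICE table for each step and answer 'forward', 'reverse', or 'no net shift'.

Direction: forward

Q₀ = 164.8 vs Keq = 157.3 ⇒ Q>K, reverse
Step 1:
                   G          E          C
  init          9.16    0.08119       9.95
  Δ       9.5071e-04   0.001901 -9.5071e-04
  eq           9.161    0.08309      9.949
  solve Keq expr → x = -9.5071e-04; check Q = 157.3
Then change container volume by factor 0.8 (V_new/V_old).
Step 2:
                   G          E          C
  init         11.45     0.1039      12.44
  Δ         -0.01035    -0.0207    0.01035
  eq           11.44    0.08316      12.45
  solve Keq expr → x = 0.01035; check Q = 157.3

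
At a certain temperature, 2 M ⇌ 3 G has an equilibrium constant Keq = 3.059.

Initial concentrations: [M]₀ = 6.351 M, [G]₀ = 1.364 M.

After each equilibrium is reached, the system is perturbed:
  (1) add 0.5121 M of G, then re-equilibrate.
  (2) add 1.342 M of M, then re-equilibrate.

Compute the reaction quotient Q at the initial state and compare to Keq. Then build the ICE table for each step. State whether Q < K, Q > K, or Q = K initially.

Q₀ = 0.06292; Q < K (proceeds forward)

Q₀ = 0.06292 vs Keq = 3.059 ⇒ Q<K, forward
Step 1:
                  M         G
  Initial     6.351     1.364
  Change     -1.763     2.644
  Equil       4.588     4.008
  solve Keq expr → x = 0.8814; check Q = 3.059
Then add 0.5121 M of G.
Step 2:
                  M         G
  Initial     4.588      4.52
  Change     0.2465   -0.3698
  Equil       4.835     4.151
  solve Keq expr → x = -0.1233; check Q = 3.059
Then add 1.342 M of M.
Step 3:
                  M         G
  Initial     6.177     4.151
  Change    -0.3622    0.5433
  Equil       5.814     4.694
  solve Keq expr → x = 0.1811; check Q = 3.059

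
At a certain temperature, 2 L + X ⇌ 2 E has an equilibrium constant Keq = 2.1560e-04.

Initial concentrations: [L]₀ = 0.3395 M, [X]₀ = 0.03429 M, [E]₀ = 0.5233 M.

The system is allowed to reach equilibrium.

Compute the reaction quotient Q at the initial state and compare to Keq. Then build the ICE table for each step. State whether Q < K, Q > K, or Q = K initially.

Q₀ = 69.29; Q > K (proceeds reverse)

Q₀ = 69.29 vs Keq = 2.1560e-04 ⇒ Q>K, reverse
Step 1:
                    L           X           E
  I            0.3395     0.03429      0.5233
  C            0.5165      0.2583     -0.5165
  E             0.856      0.2925    0.006798
  solve Keq expr → x = -0.2583; check Q = 2.1560e-04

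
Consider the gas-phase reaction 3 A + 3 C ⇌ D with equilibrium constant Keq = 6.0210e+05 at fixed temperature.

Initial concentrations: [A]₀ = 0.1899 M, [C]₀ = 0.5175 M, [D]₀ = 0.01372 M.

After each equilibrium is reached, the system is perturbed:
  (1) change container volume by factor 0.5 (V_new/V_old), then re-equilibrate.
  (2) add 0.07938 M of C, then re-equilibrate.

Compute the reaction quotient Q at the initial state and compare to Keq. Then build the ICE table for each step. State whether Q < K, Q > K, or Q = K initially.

Q₀ = 14.46; Q < K (proceeds forward)

Q₀ = 14.46 vs Keq = 6.0210e+05 ⇒ Q<K, forward
Step 1:
                    A           C           D
  init         0.1899      0.5175     0.01372
  Δ           -0.1755     -0.1755     0.05849
  eq          0.01442       0.342     0.07221
  solve Keq expr → x = 0.05849; check Q = 6.0210e+05
Then change container volume by factor 0.5 (V_new/V_old).
Step 2:
                    A           C           D
  init        0.02884       0.684      0.1444
  Δ          -0.01935    -0.01935    0.006451
  eq         0.009485      0.6647      0.1509
  solve Keq expr → x = 0.006451; check Q = 6.0210e+05
Then add 0.07938 M of C.
Step 3:
                    A           C           D
  init       0.009485      0.7441      0.1509
  Δ       -9.9435e-04 -9.9435e-04  3.3145e-04
  eq         0.008491      0.7431      0.1512
  solve Keq expr → x = 3.3145e-04; check Q = 6.0210e+05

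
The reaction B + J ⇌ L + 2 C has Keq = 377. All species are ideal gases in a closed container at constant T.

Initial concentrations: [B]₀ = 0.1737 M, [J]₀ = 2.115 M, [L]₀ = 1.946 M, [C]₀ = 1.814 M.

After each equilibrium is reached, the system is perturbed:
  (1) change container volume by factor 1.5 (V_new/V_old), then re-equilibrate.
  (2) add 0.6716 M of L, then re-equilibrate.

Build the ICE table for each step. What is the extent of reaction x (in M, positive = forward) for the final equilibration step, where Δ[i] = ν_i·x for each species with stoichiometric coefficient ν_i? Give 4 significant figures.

Q₀ = 17.43 vs Keq = 377 ⇒ Q<K, forward
Step 1:
                    B           J           L           C
  init         0.1737       2.115       1.946       1.814
  Δ           -0.1607     -0.1607      0.1607      0.3213
  eq          0.01304       1.954       2.107       2.135
  solve Keq expr → x = 0.1607; check Q = 377
Then change container volume by factor 1.5 (V_new/V_old).
Step 2:
                    B           J           L           C
  init       0.008691       1.303       1.404       1.424
  Δ         -0.002827   -0.002827    0.002827    0.005653
  eq         0.005865         1.3       1.407       1.429
  solve Keq expr → x = 0.002827; check Q = 377
Then add 0.6716 M of L.
Step 3:
                    B           J           L           C
  init       0.005865         1.3       2.079       1.429
  Δ          0.002704    0.002704   -0.002704   -0.005409
  eq         0.008569       1.303       2.076       1.424
  solve Keq expr → x = -0.002704; check Q = 377

x = -0.002704 M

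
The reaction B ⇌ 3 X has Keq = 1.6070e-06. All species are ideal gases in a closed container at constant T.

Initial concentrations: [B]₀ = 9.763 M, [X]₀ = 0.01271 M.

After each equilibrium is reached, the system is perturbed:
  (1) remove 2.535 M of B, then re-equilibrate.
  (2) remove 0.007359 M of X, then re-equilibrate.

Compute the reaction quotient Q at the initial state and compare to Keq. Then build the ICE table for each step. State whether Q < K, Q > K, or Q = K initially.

Q₀ = 2.1031e-07; Q < K (proceeds forward)

Q₀ = 2.1031e-07 vs Keq = 1.6070e-06 ⇒ Q<K, forward
Step 1:
                    B           X
  Initial       9.763     0.01271
  Change    -0.004107     0.01232
  Equil         9.759     0.02503
  solve Keq expr → x = 0.004107; check Q = 1.6070e-06
Then remove 2.535 M of B.
Step 2:
                    B           X
  Initial       7.224     0.02503
  Change   7.9569e-04   -0.002387
  Equil         7.225     0.02264
  solve Keq expr → x = -7.9569e-04; check Q = 1.6070e-06
Then remove 0.007359 M of X.
Step 3:
                    B           X
  Initial       7.225     0.01528
  Change    -0.002452    0.007356
  Equil         7.222     0.02264
  solve Keq expr → x = 0.002452; check Q = 1.6070e-06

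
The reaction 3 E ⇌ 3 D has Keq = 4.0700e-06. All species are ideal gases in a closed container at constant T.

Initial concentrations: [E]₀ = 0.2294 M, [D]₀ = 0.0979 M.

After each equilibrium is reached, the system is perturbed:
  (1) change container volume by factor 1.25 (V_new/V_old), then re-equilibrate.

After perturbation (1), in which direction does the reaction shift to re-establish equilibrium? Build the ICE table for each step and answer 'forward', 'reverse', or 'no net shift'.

Q₀ = 0.07773 vs Keq = 4.0700e-06 ⇒ Q>K, reverse
Step 1:
                    E           D
  init         0.2294      0.0979
  Δ           0.09276    -0.09276
  eq           0.3222    0.005144
  solve Keq expr → x = -0.03092; check Q = 4.0700e-06
Then change container volume by factor 1.25 (V_new/V_old).
Step 2:
                    E           D
  init         0.2577    0.004115
  Δ                 0           0
  eq           0.2577    0.004115
  solve Keq expr → x = 0; check Q = 4.0700e-06

Direction: no net shift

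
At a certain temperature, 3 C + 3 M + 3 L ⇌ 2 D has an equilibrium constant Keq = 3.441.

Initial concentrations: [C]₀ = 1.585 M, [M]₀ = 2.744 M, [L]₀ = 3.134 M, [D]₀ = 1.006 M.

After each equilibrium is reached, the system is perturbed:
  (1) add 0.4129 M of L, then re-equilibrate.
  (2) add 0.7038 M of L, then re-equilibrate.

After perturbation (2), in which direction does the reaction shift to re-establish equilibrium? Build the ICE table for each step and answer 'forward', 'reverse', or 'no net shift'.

Direction: forward

Q₀ = 3.9963e-04 vs Keq = 3.441 ⇒ Q<K, forward
Step 1:
                   C          M          L          D
  I            1.585      2.744      3.134      1.006
  C           -1.238     -1.238     -1.238     0.8252
  E           0.3472      1.506      1.896      1.831
  solve Keq expr → x = 0.4126; check Q = 3.441
Then add 0.4129 M of L.
Step 2:
                   C          M          L          D
  I           0.3472      1.506      2.309      1.831
  C         -0.04443   -0.04443   -0.04443    0.02962
  E           0.3027      1.462      2.265      1.861
  solve Keq expr → x = 0.01481; check Q = 3.441
Then add 0.7038 M of L.
Step 3:
                   C          M          L          D
  I           0.3027      1.462      2.968      1.861
  C         -0.05501   -0.05501   -0.05501    0.03667
  E           0.2477      1.407      2.913      1.898
  solve Keq expr → x = 0.01834; check Q = 3.441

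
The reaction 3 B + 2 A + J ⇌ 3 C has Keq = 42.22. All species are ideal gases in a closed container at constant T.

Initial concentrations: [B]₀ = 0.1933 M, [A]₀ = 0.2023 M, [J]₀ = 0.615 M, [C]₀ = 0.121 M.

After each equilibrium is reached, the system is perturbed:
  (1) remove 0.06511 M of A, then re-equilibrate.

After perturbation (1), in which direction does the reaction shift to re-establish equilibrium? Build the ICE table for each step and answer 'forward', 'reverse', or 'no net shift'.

Q₀ = 9.745 vs Keq = 42.22 ⇒ Q<K, forward
Step 1:
                   B          A          J          C
  init        0.1933     0.2023      0.615      0.121
  Δ         -0.03154   -0.02103   -0.01051    0.03154
  eq          0.1618     0.1813     0.6045     0.1525
  solve Keq expr → x = 0.01051; check Q = 42.22
Then remove 0.06511 M of A.
Step 2:
                   B          A          J          C
  init        0.1618     0.1162     0.6045     0.1525
  Δ          0.01781    0.01187   0.005935   -0.01781
  eq          0.1796      0.128     0.6104     0.1347
  solve Keq expr → x = -0.005935; check Q = 42.22

Direction: reverse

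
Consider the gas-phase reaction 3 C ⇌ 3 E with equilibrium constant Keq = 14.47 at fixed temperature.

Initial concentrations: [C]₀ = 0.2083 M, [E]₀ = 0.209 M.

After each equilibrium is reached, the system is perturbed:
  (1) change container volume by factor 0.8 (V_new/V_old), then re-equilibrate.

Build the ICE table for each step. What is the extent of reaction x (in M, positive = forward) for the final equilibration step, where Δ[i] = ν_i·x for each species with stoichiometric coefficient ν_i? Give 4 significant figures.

x = 0 M

Q₀ = 1.01 vs Keq = 14.47 ⇒ Q<K, forward
Step 1:
                  C         E
  init       0.2083     0.209
  Δ        -0.08688   0.08688
  eq         0.1214    0.2959
  solve Keq expr → x = 0.02896; check Q = 14.47
Then change container volume by factor 0.8 (V_new/V_old).
Step 2:
                  C         E
  init       0.1518    0.3698
  Δ               0         0
  eq         0.1518    0.3698
  solve Keq expr → x = 0; check Q = 14.47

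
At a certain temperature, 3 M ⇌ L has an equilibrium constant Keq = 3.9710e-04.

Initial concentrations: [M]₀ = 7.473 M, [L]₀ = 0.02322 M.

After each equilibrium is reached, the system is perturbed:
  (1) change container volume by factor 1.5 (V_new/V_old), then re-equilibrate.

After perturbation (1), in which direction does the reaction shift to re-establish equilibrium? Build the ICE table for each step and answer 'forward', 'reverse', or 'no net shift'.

Direction: reverse

Q₀ = 5.5639e-05 vs Keq = 3.9710e-04 ⇒ Q<K, forward
Step 1:
                    M           L
  Initial       7.473     0.02322
  Change      -0.3592      0.1197
  Equil         7.114       0.143
  solve Keq expr → x = 0.1197; check Q = 3.9710e-04
Then change container volume by factor 1.5 (V_new/V_old).
Step 2:
                    M           L
  Initial       4.743      0.0953
  Change       0.1467    -0.04889
  Equil         4.889     0.04641
  solve Keq expr → x = -0.04889; check Q = 3.9710e-04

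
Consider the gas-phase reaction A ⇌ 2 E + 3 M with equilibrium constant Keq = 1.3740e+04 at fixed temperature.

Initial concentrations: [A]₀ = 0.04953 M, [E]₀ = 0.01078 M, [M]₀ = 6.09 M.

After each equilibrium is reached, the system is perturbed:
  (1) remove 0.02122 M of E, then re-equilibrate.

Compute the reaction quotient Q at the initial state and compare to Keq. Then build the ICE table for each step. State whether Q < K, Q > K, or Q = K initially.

Q₀ = 0.5299; Q < K (proceeds forward)

Q₀ = 0.5299 vs Keq = 1.3740e+04 ⇒ Q<K, forward
Step 1:
                   A          E          M
  I          0.04953    0.01078       6.09
  C         -0.04932    0.09864      0.148
  E       2.1150e-04     0.1094      6.238
  solve Keq expr → x = 0.04932; check Q = 1.3740e+04
Then remove 0.02122 M of E.
Step 2:
                   A          E          M
  I       2.1150e-04     0.0882      6.238
  C       -7.3607e-05 1.4721e-04 2.2082e-04
  E       1.3789e-04    0.08834      6.238
  solve Keq expr → x = 7.3607e-05; check Q = 1.3740e+04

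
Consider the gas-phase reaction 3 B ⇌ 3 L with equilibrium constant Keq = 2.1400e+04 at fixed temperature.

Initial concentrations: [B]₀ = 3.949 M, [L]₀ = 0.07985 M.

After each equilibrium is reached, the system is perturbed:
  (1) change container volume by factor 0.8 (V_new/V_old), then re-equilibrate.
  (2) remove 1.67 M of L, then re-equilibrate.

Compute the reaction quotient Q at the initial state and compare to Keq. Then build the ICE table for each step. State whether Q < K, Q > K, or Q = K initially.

Q₀ = 8.2673e-06; Q < K (proceeds forward)

Q₀ = 8.2673e-06 vs Keq = 2.1400e+04 ⇒ Q<K, forward
Step 1:
                    B           L
  I             3.949     0.07985
  C            -3.809       3.809
  E            0.1401       3.889
  solve Keq expr → x = 1.27; check Q = 2.1400e+04
Then change container volume by factor 0.8 (V_new/V_old).
Step 2:
                    B           L
  I            0.1751       4.861
  C                 0           0
  E            0.1751       4.861
  solve Keq expr → x = 0; check Q = 2.1400e+04
Then remove 1.67 M of L.
Step 3:
                    B           L
  I            0.1751       3.191
  C          -0.05806     0.05806
  E             0.117       3.249
  solve Keq expr → x = 0.01935; check Q = 2.1400e+04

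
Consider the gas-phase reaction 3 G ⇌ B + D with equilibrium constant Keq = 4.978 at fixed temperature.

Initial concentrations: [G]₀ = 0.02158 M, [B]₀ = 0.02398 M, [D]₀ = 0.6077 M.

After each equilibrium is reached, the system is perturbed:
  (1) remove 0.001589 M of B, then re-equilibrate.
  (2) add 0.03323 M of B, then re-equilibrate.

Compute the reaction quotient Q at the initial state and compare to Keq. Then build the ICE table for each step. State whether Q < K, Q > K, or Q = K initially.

Q₀ = 1450; Q > K (proceeds reverse)

Q₀ = 1450 vs Keq = 4.978 ⇒ Q>K, reverse
Step 1:
                   G          B          D
  I          0.02158    0.02398     0.6077
  C          0.05877   -0.01959   -0.01959
  E          0.08035   0.004391     0.5881
  solve Keq expr → x = -0.01959; check Q = 4.978
Then remove 0.001589 M of B.
Step 2:
                   G          B          D
  I          0.08035   0.002802     0.5881
  C        -0.003223   0.001074   0.001074
  E          0.07712   0.003876     0.5892
  solve Keq expr → x = 0.001074; check Q = 4.978
Then add 0.03323 M of B.
Step 3:
                   G          B          D
  I          0.07712    0.03711     0.5892
  C          0.05331   -0.01777   -0.01777
  E           0.1304    0.01933     0.5714
  solve Keq expr → x = -0.01777; check Q = 4.978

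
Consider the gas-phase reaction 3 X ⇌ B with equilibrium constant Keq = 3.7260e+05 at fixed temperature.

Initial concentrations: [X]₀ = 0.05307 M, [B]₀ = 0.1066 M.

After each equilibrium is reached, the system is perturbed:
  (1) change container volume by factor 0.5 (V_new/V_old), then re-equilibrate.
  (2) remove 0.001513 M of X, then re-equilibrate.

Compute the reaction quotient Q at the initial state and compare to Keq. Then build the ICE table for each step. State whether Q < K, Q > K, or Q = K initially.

Q₀ = 713.2; Q < K (proceeds forward)

Q₀ = 713.2 vs Keq = 3.7260e+05 ⇒ Q<K, forward
Step 1:
                    X           B
  I           0.05307      0.1066
  C          -0.04618     0.01539
  E          0.006892       0.122
  solve Keq expr → x = 0.01539; check Q = 3.7260e+05
Then change container volume by factor 0.5 (V_new/V_old).
Step 2:
                    X           B
  I           0.01378       0.244
  C         -0.005081    0.001694
  E          0.008704      0.2457
  solve Keq expr → x = 0.001694; check Q = 3.7260e+05
Then remove 0.001513 M of X.
Step 3:
                    X           B
  I          0.007191      0.2457
  C          0.001507 -5.0235e-04
  E          0.008698      0.2452
  solve Keq expr → x = -5.0235e-04; check Q = 3.7260e+05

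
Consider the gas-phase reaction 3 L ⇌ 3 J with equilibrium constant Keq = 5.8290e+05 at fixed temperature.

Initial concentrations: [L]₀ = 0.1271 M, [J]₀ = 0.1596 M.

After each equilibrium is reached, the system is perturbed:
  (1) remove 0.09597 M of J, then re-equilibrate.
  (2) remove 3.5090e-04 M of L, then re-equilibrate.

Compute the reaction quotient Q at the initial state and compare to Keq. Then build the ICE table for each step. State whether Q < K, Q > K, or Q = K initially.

Q₀ = 1.98; Q < K (proceeds forward)

Q₀ = 1.98 vs Keq = 5.8290e+05 ⇒ Q<K, forward
Step 1:
                    L           J
  Initial      0.1271      0.1596
  Change      -0.1237      0.1237
  Equil      0.003392      0.2833
  solve Keq expr → x = 0.04124; check Q = 5.8290e+05
Then remove 0.09597 M of J.
Step 2:
                    L           J
  Initial    0.003392      0.1873
  Change    -0.001135    0.001135
  Equil      0.002256      0.1885
  solve Keq expr → x = 3.7843e-04; check Q = 5.8290e+05
Then remove 3.5090e-04 M of L.
Step 3:
                    L           J
  Initial    0.001905      0.1885
  Change   3.4675e-04 -3.4675e-04
  Equil      0.002252      0.1881
  solve Keq expr → x = -1.1558e-04; check Q = 5.8290e+05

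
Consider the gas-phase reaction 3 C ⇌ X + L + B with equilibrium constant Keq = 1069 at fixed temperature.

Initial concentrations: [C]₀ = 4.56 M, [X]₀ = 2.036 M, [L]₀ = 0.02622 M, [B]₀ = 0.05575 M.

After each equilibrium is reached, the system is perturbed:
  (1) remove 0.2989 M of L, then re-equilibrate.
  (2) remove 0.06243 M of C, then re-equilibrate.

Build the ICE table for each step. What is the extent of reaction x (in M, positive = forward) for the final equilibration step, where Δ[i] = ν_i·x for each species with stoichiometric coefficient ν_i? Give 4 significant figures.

Q₀ = 3.1388e-05 vs Keq = 1069 ⇒ Q<K, forward
Step 1:
                  C         X         L         B
  init         4.56     2.036   0.02622   0.05575
  Δ          -4.366     1.455     1.455     1.455
  eq         0.1941     3.491     1.482     1.511
  solve Keq expr → x = 1.455; check Q = 1069
Then remove 0.2989 M of L.
Step 2:
                  C         X         L         B
  init       0.1941     3.491     1.183     1.511
  Δ        -0.01356  0.004519  0.004519  0.004519
  eq         0.1805     3.496     1.187     1.516
  solve Keq expr → x = 0.004519; check Q = 1069
Then remove 0.06243 M of C.
Step 3:
                  C         X         L         B
  init       0.1181     3.496     1.187     1.516
  Δ         0.06027  -0.02009  -0.02009  -0.02009
  eq         0.1784     3.476     1.167     1.495
  solve Keq expr → x = -0.02009; check Q = 1069

x = -0.02009 M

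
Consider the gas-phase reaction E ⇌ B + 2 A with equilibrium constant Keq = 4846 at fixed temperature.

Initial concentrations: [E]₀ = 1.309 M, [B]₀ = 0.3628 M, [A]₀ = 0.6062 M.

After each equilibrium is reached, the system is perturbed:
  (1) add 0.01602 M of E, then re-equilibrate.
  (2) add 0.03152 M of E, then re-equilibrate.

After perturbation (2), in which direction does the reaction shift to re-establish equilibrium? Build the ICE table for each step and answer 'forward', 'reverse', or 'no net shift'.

Q₀ = 0.1018 vs Keq = 4846 ⇒ Q<K, forward
Step 1:
                  E         B         A
  I           1.309    0.3628    0.6062
  C          -1.305     1.305     2.611
  E        0.003563     1.668     3.217
  solve Keq expr → x = 1.305; check Q = 4846
Then add 0.01602 M of E.
Step 2:
                  E         B         A
  I         0.01958     1.668     3.217
  C        -0.01591   0.01591   0.03183
  E        0.003668     1.684     3.249
  solve Keq expr → x = 0.01591; check Q = 4846
Then add 0.03152 M of E.
Step 3:
                  E         B         A
  I         0.03519     1.684     3.249
  C        -0.03131   0.03131   0.06261
  E        0.003882     1.715     3.312
  solve Keq expr → x = 0.03131; check Q = 4846

Direction: forward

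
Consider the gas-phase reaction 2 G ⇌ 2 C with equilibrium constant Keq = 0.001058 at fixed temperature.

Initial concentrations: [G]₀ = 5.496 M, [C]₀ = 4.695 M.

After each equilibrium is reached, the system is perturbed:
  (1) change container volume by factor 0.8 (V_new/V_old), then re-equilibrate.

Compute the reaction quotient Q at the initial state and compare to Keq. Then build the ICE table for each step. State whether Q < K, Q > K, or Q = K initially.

Q₀ = 0.7298; Q > K (proceeds reverse)

Q₀ = 0.7298 vs Keq = 0.001058 ⇒ Q>K, reverse
Step 1:
                  G         C
  I           5.496     4.695
  C           4.374    -4.374
  E            9.87     0.321
  solve Keq expr → x = -2.187; check Q = 0.001058
Then change container volume by factor 0.8 (V_new/V_old).
Step 2:
                  G         C
  I           12.34    0.4013
  C               0         0
  E           12.34    0.4013
  solve Keq expr → x = 0; check Q = 0.001058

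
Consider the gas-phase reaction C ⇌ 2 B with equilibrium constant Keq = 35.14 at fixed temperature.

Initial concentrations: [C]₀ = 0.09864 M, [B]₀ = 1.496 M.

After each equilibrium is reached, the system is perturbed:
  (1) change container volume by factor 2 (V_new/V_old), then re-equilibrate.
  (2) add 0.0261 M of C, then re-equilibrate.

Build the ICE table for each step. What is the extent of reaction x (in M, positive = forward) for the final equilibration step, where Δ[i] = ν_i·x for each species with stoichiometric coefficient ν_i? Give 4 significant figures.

x = 0.02384 M

Q₀ = 22.69 vs Keq = 35.14 ⇒ Q<K, forward
Step 1:
                  C         B
  Initial   0.09864     1.496
  Change   -0.02978   0.05956
  Equil     0.06886     1.556
  solve Keq expr → x = 0.02978; check Q = 35.14
Then change container volume by factor 2 (V_new/V_old).
Step 2:
                  C         B
  Initial   0.03443    0.7778
  Change   -0.01579   0.03158
  Equil     0.01864    0.8094
  solve Keq expr → x = 0.01579; check Q = 35.14
Then add 0.0261 M of C.
Step 3:
                  C         B
  Initial   0.04474    0.8094
  Change   -0.02384   0.04768
  Equil      0.0209     0.857
  solve Keq expr → x = 0.02384; check Q = 35.14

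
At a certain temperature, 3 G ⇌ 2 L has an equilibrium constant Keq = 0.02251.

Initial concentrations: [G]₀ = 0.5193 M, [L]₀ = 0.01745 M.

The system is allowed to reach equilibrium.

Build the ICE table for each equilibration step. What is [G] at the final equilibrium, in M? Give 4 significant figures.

Q₀ = 0.002174 vs Keq = 0.02251 ⇒ Q<K, forward
Step 1:
                  G         L
  init       0.5193   0.01745
  Δ         -0.0469   0.03126
  eq         0.4724   0.04871
  solve Keq expr → x = 0.01563; check Q = 0.02251

[G]_eq = 0.4724 M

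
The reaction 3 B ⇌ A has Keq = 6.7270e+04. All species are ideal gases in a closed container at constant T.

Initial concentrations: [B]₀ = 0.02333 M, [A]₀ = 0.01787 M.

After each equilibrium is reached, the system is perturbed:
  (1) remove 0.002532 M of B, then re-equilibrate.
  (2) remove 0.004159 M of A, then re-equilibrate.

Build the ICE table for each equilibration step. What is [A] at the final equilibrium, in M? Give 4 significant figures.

Q₀ = 1407 vs Keq = 6.7270e+04 ⇒ Q<K, forward
Step 1:
                  B         A
  I         0.02333   0.01787
  C        -0.01631  0.005436
  E        0.007023   0.02331
  solve Keq expr → x = 0.005436; check Q = 6.7270e+04
Then remove 0.002532 M of B.
Step 2:
                  B         A
  I        0.004491   0.02331
  C        0.002449 -8.1634e-04
  E         0.00694   0.02249
  solve Keq expr → x = -8.1634e-04; check Q = 6.7270e+04
Then remove 0.004159 M of A.
Step 3:
                  B         A
  I         0.00694   0.01833
  C       -4.4006e-04 1.4669e-04
  E          0.0065   0.01848
  solve Keq expr → x = 1.4669e-04; check Q = 6.7270e+04

[A]_eq = 0.01848 M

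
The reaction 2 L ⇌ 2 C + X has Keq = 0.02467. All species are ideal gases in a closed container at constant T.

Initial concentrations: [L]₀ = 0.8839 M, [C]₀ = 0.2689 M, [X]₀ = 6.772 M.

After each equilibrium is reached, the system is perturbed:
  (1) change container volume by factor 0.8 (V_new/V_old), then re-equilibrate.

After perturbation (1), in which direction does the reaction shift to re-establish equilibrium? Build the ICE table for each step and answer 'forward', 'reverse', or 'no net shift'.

Direction: reverse

Q₀ = 0.6267 vs Keq = 0.02467 ⇒ Q>K, reverse
Step 1:
                   L          C          X
  Initial     0.8839     0.2689      6.772
  Change      0.2028    -0.2028    -0.1014
  Equil        1.087    0.06609      6.671
  solve Keq expr → x = -0.1014; check Q = 0.02467
Then change container volume by factor 0.8 (V_new/V_old).
Step 2:
                   L          C          X
  Initial      1.358    0.08261      8.338
  Change    0.008254  -0.008254  -0.004127
  Equil        1.367    0.07436      8.334
  solve Keq expr → x = -0.004127; check Q = 0.02467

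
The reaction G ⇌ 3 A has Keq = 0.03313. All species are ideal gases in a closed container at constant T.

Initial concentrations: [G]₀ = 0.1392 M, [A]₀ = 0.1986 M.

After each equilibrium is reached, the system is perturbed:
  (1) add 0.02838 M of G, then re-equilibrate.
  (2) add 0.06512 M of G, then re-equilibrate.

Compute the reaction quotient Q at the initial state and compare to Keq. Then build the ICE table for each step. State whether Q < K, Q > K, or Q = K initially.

Q₀ = 0.05627 vs Keq = 0.03313 ⇒ Q>K, reverse
Step 1:
                   G          A
  I           0.1392     0.1986
  C         0.009484   -0.02845
  E           0.1487     0.1701
  solve Keq expr → x = -0.009484; check Q = 0.03313
Then add 0.02838 M of G.
Step 2:
                   G          A
  I           0.1771     0.1701
  C        -0.003053   0.009159
  E            0.174     0.1793
  solve Keq expr → x = 0.003053; check Q = 0.03313
Then add 0.06512 M of G.
Step 3:
                   G          A
  I           0.2391     0.1793
  C         -0.00611    0.01833
  E            0.233     0.1976
  solve Keq expr → x = 0.00611; check Q = 0.03313

Q₀ = 0.05627; Q > K (proceeds reverse)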